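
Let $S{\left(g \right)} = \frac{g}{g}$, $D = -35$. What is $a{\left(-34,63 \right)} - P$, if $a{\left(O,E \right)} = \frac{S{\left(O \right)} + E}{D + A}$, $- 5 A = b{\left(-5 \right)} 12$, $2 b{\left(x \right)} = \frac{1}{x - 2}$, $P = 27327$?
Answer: $- \frac{33313853}{1219} \approx -27329.0$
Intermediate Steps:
$b{\left(x \right)} = \frac{1}{2 \left(-2 + x\right)}$ ($b{\left(x \right)} = \frac{1}{2 \left(x - 2\right)} = \frac{1}{2 \left(-2 + x\right)}$)
$S{\left(g \right)} = 1$
$A = \frac{6}{35}$ ($A = - \frac{\frac{1}{2 \left(-2 - 5\right)} 12}{5} = - \frac{\frac{1}{2 \left(-7\right)} 12}{5} = - \frac{\frac{1}{2} \left(- \frac{1}{7}\right) 12}{5} = - \frac{\left(- \frac{1}{14}\right) 12}{5} = \left(- \frac{1}{5}\right) \left(- \frac{6}{7}\right) = \frac{6}{35} \approx 0.17143$)
$a{\left(O,E \right)} = - \frac{35}{1219} - \frac{35 E}{1219}$ ($a{\left(O,E \right)} = \frac{1 + E}{-35 + \frac{6}{35}} = \frac{1 + E}{- \frac{1219}{35}} = \left(1 + E\right) \left(- \frac{35}{1219}\right) = - \frac{35}{1219} - \frac{35 E}{1219}$)
$a{\left(-34,63 \right)} - P = \left(- \frac{35}{1219} - \frac{2205}{1219}\right) - 27327 = - \frac{2240}{1219} - 27327 = - \frac{33313853}{1219}$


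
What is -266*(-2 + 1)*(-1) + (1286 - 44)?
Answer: 976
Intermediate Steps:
-266*(-2 + 1)*(-1) + (1286 - 44) = -(-266)*(-1) + 1242 = -266*1 + 1242 = -266 + 1242 = 976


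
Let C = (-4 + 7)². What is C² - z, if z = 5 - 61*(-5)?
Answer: -229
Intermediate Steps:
z = 310 (z = 5 + 305 = 310)
C = 9 (C = 3² = 9)
C² - z = 9² - 1*310 = 81 - 310 = -229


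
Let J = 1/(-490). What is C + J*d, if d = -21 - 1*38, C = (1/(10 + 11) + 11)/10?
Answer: 1801/1470 ≈ 1.2252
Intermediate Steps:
C = 116/105 (C = (1/21 + 11)/10 = (⅒)*(232/21) = 116/105 ≈ 1.1048)
d = -59 (d = -21 - 38 = -59)
J = -1/490 ≈ -0.0020408
C + J*d = 116/105 - 1/490*(-59) = 116/105 + 59/490 = 1801/1470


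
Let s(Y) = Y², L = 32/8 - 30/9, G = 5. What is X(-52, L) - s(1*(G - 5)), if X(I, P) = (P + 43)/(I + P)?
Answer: -131/154 ≈ -0.85065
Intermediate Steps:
L = ⅔ (L = 32*(⅛) - 30*⅑ = 4 - 10/3 = ⅔ ≈ 0.66667)
X(I, P) = (43 + P)/(I + P)
X(-52, L) - s(1*(G - 5)) = (43 + ⅔)/(-52 + ⅔) - (1*(5 - 5))² = (131/3)/(-154/3) - (1*0)² = -3/154*131/3 - 1*0² = -131/154 - 1*0 = -131/154 + 0 = -131/154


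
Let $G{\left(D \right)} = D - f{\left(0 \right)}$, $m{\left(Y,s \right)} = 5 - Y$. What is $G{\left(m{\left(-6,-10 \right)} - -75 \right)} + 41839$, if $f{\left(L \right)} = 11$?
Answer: $41914$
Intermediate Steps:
$G{\left(D \right)} = -11 + D$ ($G{\left(D \right)} = D - 11 = -11 + D$)
$G{\left(m{\left(-6,-10 \right)} - -75 \right)} + 41839 = \left(-11 + \left(\left(5 - -6\right) - -75\right)\right) + 41839 = \left(-11 + \left(\left(5 + 6\right) + 75\right)\right) + 41839 = \left(-11 + \left(11 + 75\right)\right) + 41839 = \left(-11 + 86\right) + 41839 = 75 + 41839 = 41914$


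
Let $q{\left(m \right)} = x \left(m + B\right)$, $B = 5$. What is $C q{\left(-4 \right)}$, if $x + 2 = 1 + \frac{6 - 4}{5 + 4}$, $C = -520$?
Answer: $\frac{3640}{9} \approx 404.44$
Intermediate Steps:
$x = - \frac{7}{9}$ ($x = -2 + \left(1 + \frac{6 - 4}{5 + 4}\right) = -2 + \left(1 + \frac{2}{9}\right) = -2 + \frac{11}{9} = - \frac{7}{9} \approx -0.77778$)
$q{\left(m \right)} = - \frac{35}{9} - \frac{7 m}{9}$ ($q{\left(m \right)} = - \frac{7 \left(m + 5\right)}{9} = - \frac{7 \left(5 + m\right)}{9} = - \frac{35}{9} - \frac{7 m}{9}$)
$C q{\left(-4 \right)} = - 520 \left(- \frac{35}{9} - - \frac{28}{9}\right) = - 520 \left(- \frac{35}{9} + \frac{28}{9}\right) = \left(-520\right) \left(- \frac{7}{9}\right) = \frac{3640}{9}$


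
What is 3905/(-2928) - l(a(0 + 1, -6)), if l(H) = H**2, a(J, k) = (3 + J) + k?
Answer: -15617/2928 ≈ -5.3337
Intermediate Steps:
a(J, k) = 3 + J + k
3905/(-2928) - l(a(0 + 1, -6)) = 3905/(-2928) - (3 + (0 + 1) - 6)**2 = 3905*(-1/2928) - (3 + 1 - 6)**2 = -3905/2928 - 1*(-2)**2 = -3905/2928 - 1*4 = -3905/2928 - 4 = -15617/2928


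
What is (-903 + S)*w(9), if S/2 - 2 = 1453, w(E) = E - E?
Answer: 0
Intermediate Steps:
w(E) = 0
S = 2910 (S = 4 + 2*1453 = 4 + 2906 = 2910)
(-903 + S)*w(9) = (-903 + 2910)*0 = 2007*0 = 0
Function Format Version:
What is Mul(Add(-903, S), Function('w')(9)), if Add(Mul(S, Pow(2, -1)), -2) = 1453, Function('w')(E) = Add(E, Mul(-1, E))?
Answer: 0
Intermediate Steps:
Function('w')(E) = 0
S = 2910 (S = Add(4, Mul(2, 1453)) = Add(4, 2906) = 2910)
Mul(Add(-903, S), Function('w')(9)) = Mul(Add(-903, 2910), 0) = Mul(2007, 0) = 0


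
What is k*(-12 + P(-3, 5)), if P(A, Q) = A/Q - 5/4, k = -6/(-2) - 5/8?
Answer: -5263/160 ≈ -32.894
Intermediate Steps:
k = 19/8 (k = -6*(-½) - 5*⅛ = 3 - 5/8 = 19/8 ≈ 2.3750)
P(A, Q) = -5/4 + A/Q (P(A, Q) = A/Q - 5*¼ = A/Q - 5/4 = -5/4 + A/Q)
k*(-12 + P(-3, 5)) = 19*(-12 + (-5/4 - 3/5))/8 = 19*(-12 + (-5/4 - 3*⅕))/8 = 19*(-12 + (-5/4 - ⅗))/8 = 19*(-12 - 37/20)/8 = (19/8)*(-277/20) = -5263/160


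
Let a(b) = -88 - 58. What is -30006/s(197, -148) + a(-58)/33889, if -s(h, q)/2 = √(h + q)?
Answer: 508435645/237223 ≈ 2143.3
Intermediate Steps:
a(b) = -146
s(h, q) = -2*√(h + q)
-30006/s(197, -148) + a(-58)/33889 = -30006*(-1/(2*√(197 - 148))) - 146/33889 = -30006/((-2*√49)) - 146*1/33889 = -30006/((-2*7)) - 146/33889 = -30006/(-14) - 146/33889 = -30006*(-1/14) - 146/33889 = 15003/7 - 146/33889 = 508435645/237223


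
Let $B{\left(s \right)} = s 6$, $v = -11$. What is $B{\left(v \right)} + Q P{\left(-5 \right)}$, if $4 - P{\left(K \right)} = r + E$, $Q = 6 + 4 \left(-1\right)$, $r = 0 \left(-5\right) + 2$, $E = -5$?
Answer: $-52$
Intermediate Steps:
$r = 2$ ($r = 0 + 2 = 2$)
$Q = 2$ ($Q = 6 - 4 = 2$)
$P{\left(K \right)} = 7$ ($P{\left(K \right)} = 4 - \left(2 - 5\right) = 4 - -3 = 4 + 3 = 7$)
$B{\left(s \right)} = 6 s$
$B{\left(v \right)} + Q P{\left(-5 \right)} = 6 \left(-11\right) + 2 \cdot 7 = -66 + 14 = -52$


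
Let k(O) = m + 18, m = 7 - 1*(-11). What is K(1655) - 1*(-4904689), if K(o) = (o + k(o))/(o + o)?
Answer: 16234522281/3310 ≈ 4.9047e+6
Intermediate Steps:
m = 18 (m = 7 + 11 = 18)
k(O) = 36 (k(O) = 18 + 18 = 36)
K(o) = (36 + o)/(2*o) (K(o) = (o + 36)/(o + o) = (36 + o)/((2*o)) = (36 + o)*(1/(2*o)) = (36 + o)/(2*o))
K(1655) - 1*(-4904689) = (½)*(36 + 1655)/1655 - 1*(-4904689) = (½)*(1/1655)*1691 + 4904689 = 1691/3310 + 4904689 = 16234522281/3310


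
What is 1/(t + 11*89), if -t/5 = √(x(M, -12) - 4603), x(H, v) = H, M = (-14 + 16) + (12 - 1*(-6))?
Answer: 979/1073016 + 5*I*√4583/1073016 ≈ 0.00091238 + 0.00031546*I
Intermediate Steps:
M = 20 (M = 2 + (12 + 6) = 2 + 18 = 20)
t = -5*I*√4583 (t = -5*√(20 - 4603) = -5*I*√4583 ≈ -338.49*I)
1/(t + 11*89) = 1/(-5*I*√4583 + 11*89) = 1/(-5*I*√4583 + 979) = 1/(979 - 5*I*√4583)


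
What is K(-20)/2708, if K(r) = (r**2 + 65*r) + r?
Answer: -230/677 ≈ -0.33973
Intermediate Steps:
K(r) = r**2 + 66*r
K(-20)/2708 = -20*(66 - 20)/2708 = -20*46*(1/2708) = -920*1/2708 = -230/677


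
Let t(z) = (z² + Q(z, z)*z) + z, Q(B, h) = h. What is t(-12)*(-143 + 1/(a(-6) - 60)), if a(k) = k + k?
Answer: -236831/6 ≈ -39472.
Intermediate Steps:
a(k) = 2*k
t(z) = z + 2*z² (t(z) = (z² + z*z) + z = (z² + z²) + z = 2*z² + z = z + 2*z²)
t(-12)*(-143 + 1/(a(-6) - 60)) = (-12*(1 + 2*(-12)))*(-143 + 1/(2*(-6) - 60)) = (-12*(1 - 24))*(-143 + 1/(-12 - 60)) = (-12*(-23))*(-143 + 1/(-72)) = 276*(-143 - 1/72) = 276*(-10297/72) = -236831/6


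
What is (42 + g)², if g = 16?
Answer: 3364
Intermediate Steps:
(42 + g)² = (42 + 16)² = 58² = 3364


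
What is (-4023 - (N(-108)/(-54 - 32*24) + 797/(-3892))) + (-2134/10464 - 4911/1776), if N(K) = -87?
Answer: -51943671062615/12902470392 ≈ -4025.9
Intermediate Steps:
(-4023 - (N(-108)/(-54 - 32*24) + 797/(-3892))) + (-2134/10464 - 4911/1776) = (-4023 - (-87/(-54 - 32*24) + 797/(-3892))) + (-2134/10464 - 4911/1776) = (-4023 - (-87/(-54 - 768) + 797*(-1/3892))) + (-2134*1/10464 - 4911*1/1776) = (-4023 - (-87/(-822) - 797/3892)) + (-1067/5232 - 1637/592) = (-4023 - (-87*(-1/822) - 797/3892)) - 287389/96792 = (-4023 - (29/274 - 797/3892)) - 287389/96792 = (-4023 - 1*(-52755/533204)) - 287389/96792 = (-4023 + 52755/533204) - 287389/96792 = -2145026937/533204 - 287389/96792 = -51943671062615/12902470392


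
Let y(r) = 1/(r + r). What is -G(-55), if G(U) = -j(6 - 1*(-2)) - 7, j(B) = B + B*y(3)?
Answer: 49/3 ≈ 16.333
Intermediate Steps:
y(r) = 1/(2*r)
j(B) = 7*B/6 (j(B) = B + B*((½)/3) = B + B*((½)*(⅓)) = B + B*(⅙) = B + B/6 = 7*B/6)
G(U) = -49/3 (G(U) = -7*(6 - 1*(-2))/6 - 7 = -7*(6 + 2)/6 - 7 = -7*8/6 - 7 = -1*28/3 - 7 = -28/3 - 7 = -49/3)
-G(-55) = -1*(-49/3) = 49/3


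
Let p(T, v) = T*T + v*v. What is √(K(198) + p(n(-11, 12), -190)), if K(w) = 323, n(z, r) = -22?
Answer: √36907 ≈ 192.11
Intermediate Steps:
p(T, v) = T² + v²
√(K(198) + p(n(-11, 12), -190)) = √(323 + ((-22)² + (-190)²)) = √(323 + (484 + 36100)) = √(323 + 36584) = √36907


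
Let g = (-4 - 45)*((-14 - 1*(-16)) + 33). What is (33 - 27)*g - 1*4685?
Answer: -14975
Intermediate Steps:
g = -1715 (g = -49*((-14 + 16) + 33) = -49*(2 + 33) = -49*35 = -1715)
(33 - 27)*g - 1*4685 = (33 - 27)*(-1715) - 1*4685 = 6*(-1715) - 4685 = -10290 - 4685 = -14975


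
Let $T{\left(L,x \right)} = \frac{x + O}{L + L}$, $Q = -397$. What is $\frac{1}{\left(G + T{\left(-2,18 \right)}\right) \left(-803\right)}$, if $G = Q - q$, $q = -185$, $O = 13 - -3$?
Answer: $\frac{2}{354123} \approx 5.6478 \cdot 10^{-6}$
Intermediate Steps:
$O = 16$ ($O = 13 + 3 = 16$)
$G = -212$ ($G = -397 - -185 = -397 + 185 = -212$)
$T{\left(L,x \right)} = \frac{16 + x}{2 L}$ ($T{\left(L,x \right)} = \frac{x + 16}{L + L} = \frac{16 + x}{2 L}$)
$\frac{1}{\left(G + T{\left(-2,18 \right)}\right) \left(-803\right)} = \frac{1}{\left(-212 + \frac{16 + 18}{2 \left(-2\right)}\right) \left(-803\right)} = \frac{1}{-212 + \frac{1}{2} \left(- \frac{1}{2}\right) 34} \left(- \frac{1}{803}\right) = \frac{1}{-212 - \frac{17}{2}} \left(- \frac{1}{803}\right) = \frac{1}{- \frac{441}{2}} \left(- \frac{1}{803}\right) = \left(- \frac{2}{441}\right) \left(- \frac{1}{803}\right) = \frac{2}{354123}$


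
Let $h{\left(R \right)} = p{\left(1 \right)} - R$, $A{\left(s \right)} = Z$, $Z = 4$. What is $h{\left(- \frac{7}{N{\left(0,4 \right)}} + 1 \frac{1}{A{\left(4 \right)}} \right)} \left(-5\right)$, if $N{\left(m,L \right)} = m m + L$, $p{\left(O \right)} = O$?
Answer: $- \frac{25}{2} \approx -12.5$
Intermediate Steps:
$A{\left(s \right)} = 4$
$N{\left(m,L \right)} = L + m^{2}$ ($N{\left(m,L \right)} = m^{2} + L = L + m^{2}$)
$h{\left(R \right)} = 1 - R$
$h{\left(- \frac{7}{N{\left(0,4 \right)}} + 1 \frac{1}{A{\left(4 \right)}} \right)} \left(-5\right) = \left(1 - \left(- \frac{7}{4 + 0^{2}} + 1 \cdot \frac{1}{4}\right)\right) \left(-5\right) = \left(1 - \left(- \frac{7}{4 + 0} + 1 \cdot \frac{1}{4}\right)\right) \left(-5\right) = \left(1 - \left(- \frac{7}{4} + \frac{1}{4}\right)\right) \left(-5\right) = \left(1 - - \frac{3}{2}\right) \left(-5\right) = \left(1 + \frac{3}{2}\right) \left(-5\right) = \frac{5}{2} \left(-5\right) = - \frac{25}{2}$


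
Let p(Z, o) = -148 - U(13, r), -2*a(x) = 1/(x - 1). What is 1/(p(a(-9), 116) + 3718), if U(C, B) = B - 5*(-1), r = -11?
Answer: 1/3576 ≈ 0.00027964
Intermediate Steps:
a(x) = -1/(2*(-1 + x)) (a(x) = -1/(2*(x - 1)) = -1/(2*(-1 + x)))
U(C, B) = 5 + B (U(C, B) = B + 5 = 5 + B)
p(Z, o) = -142 (p(Z, o) = -148 - (5 - 11) = -148 - 1*(-6) = -148 + 6 = -142)
1/(p(a(-9), 116) + 3718) = 1/(-142 + 3718) = 1/3576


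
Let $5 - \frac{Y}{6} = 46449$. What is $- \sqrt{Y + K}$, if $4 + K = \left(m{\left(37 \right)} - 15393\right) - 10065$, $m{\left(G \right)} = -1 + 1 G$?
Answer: $- i \sqrt{304090} \approx - 551.44 i$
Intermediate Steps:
$m{\left(G \right)} = -1 + G$
$Y = -278664$ ($Y = 30 - 278694 = -278664$)
$K = -25426$ ($K = -4 + \left(\left(\left(-1 + 37\right) - 15393\right) - 10065\right) = -4 + \left(\left(36 - 15393\right) - 10065\right) = -4 - 25422 = -25426$)
$- \sqrt{Y + K} = - \sqrt{-278664 - 25426} = - \sqrt{-304090} = - i \sqrt{304090}$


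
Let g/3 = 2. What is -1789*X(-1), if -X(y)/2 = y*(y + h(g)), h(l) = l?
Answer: -17890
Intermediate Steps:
g = 6 (g = 3*2 = 6)
X(y) = -2*y*(6 + y) (X(y) = -2*y*(y + 6) = -2*y*(6 + y))
-1789*X(-1) = -(-3578)*(-1)*(6 - 1) = -(-3578)*(-1)*5 = -1789*10 = -17890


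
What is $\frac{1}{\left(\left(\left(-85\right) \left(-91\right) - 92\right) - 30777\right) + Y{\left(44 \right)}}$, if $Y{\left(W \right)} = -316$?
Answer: $- \frac{1}{23450} \approx -4.2644 \cdot 10^{-5}$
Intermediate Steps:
$\frac{1}{\left(\left(\left(-85\right) \left(-91\right) - 92\right) - 30777\right) + Y{\left(44 \right)}} = \frac{1}{\left(\left(\left(-85\right) \left(-91\right) - 92\right) - 30777\right) - 316} = \frac{1}{\left(\left(7735 - 92\right) - 30777\right) - 316} = \frac{1}{\left(7643 - 30777\right) - 316} = \frac{1}{-23134 - 316} = \frac{1}{-23450} = - \frac{1}{23450}$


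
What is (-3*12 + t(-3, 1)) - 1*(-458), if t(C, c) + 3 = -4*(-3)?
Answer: 431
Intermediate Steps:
t(C, c) = 9 (t(C, c) = -3 - 4*(-3) = -3 + 12 = 9)
(-3*12 + t(-3, 1)) - 1*(-458) = (-3*12 + 9) - 1*(-458) = (-36 + 9) + 458 = -27 + 458 = 431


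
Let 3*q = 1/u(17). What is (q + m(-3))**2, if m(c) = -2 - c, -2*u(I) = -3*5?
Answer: 2209/2025 ≈ 1.0909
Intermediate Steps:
u(I) = 15/2 (u(I) = -(-3)*5/2 = -1/2*(-15) = 15/2)
q = 2/45 (q = 1/(3*(15/2)) = (1/3)*(2/15) = 2/45 ≈ 0.044444)
(q + m(-3))**2 = (2/45 + (-2 - 1*(-3)))**2 = (2/45 + (-2 + 3))**2 = (2/45 + 1)**2 = (47/45)**2 = 2209/2025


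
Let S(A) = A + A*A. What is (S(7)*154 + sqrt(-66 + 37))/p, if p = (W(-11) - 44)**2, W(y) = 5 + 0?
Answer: 8624/1521 + I*sqrt(29)/1521 ≈ 5.67 + 0.0035405*I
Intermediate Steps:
S(A) = A + A**2
W(y) = 5
p = 1521 (p = (5 - 44)**2 = (-39)**2 = 1521)
(S(7)*154 + sqrt(-66 + 37))/p = ((7*(1 + 7))*154 + sqrt(-66 + 37))/1521 = ((7*8)*154 + sqrt(-29))*(1/1521) = (56*154 + I*sqrt(29))*(1/1521) = (8624 + I*sqrt(29))*(1/1521) = 8624/1521 + I*sqrt(29)/1521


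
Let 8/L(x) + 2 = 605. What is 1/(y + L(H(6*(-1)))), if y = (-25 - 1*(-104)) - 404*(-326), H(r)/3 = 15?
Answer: 603/79465157 ≈ 7.5882e-6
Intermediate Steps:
H(r) = 45 (H(r) = 3*15 = 45)
L(x) = 8/603 (L(x) = 8/(-2 + 605) = 8/603)
y = 131783 (y = (-25 + 104) + 131704 = 79 + 131704 = 131783)
1/(y + L(H(6*(-1)))) = 1/(131783 + 8/603) = 1/(79465157/603) = 603/79465157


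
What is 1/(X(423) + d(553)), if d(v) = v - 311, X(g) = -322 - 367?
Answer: -1/447 ≈ -0.0022371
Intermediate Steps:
X(g) = -689
d(v) = -311 + v
1/(X(423) + d(553)) = 1/(-689 + (-311 + 553)) = 1/(-689 + 242) = 1/(-447) = -1/447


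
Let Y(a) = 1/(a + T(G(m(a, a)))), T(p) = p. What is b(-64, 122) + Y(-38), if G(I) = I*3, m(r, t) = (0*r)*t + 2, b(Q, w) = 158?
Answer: 5055/32 ≈ 157.97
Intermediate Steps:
m(r, t) = 2 (m(r, t) = 0*t + 2 = 0 + 2 = 2)
G(I) = 3*I
Y(a) = 1/(6 + a) (Y(a) = 1/(a + 3*2) = 1/(a + 6) = 1/(6 + a))
b(-64, 122) + Y(-38) = 158 + 1/(6 - 38) = 158 + 1/(-32) = 158 - 1/32 = 5055/32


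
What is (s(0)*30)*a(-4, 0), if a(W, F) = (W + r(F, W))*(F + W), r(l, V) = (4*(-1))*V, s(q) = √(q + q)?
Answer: 0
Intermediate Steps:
s(q) = √2*√q (s(q) = √(2*q) = √2*√q)
r(l, V) = -4*V
a(W, F) = -3*W*(F + W) (a(W, F) = (W - 4*W)*(F + W) = (-3*W)*(F + W) = -3*W*(F + W))
(s(0)*30)*a(-4, 0) = ((√2*√0)*30)*(3*(-4)*(-1*0 - 1*(-4))) = ((√2*0)*30)*(3*(-4)*(0 + 4)) = (0*30)*(3*(-4)*4) = 0*(-48) = 0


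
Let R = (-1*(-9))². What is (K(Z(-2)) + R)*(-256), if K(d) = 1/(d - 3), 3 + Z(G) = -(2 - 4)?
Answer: -20672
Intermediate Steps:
Z(G) = -1 (Z(G) = -3 - (2 - 4) = -3 - 1*(-2) = -3 + 2 = -1)
R = 81 (R = 9² = 81)
K(d) = 1/(-3 + d)
(K(Z(-2)) + R)*(-256) = (1/(-3 - 1) + 81)*(-256) = (1/(-4) + 81)*(-256) = (-¼ + 81)*(-256) = (323/4)*(-256) = -20672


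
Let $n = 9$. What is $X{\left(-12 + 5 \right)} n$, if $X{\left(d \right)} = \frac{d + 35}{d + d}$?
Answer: $-18$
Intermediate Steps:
$X{\left(d \right)} = \frac{35 + d}{2 d}$
$X{\left(-12 + 5 \right)} n = \frac{35 + \left(-12 + 5\right)}{2 \left(-12 + 5\right)} 9 = \frac{35 - 7}{2 \left(-7\right)} 9 = \frac{1}{2} \left(- \frac{1}{7}\right) 28 \cdot 9 = \left(-2\right) 9 = -18$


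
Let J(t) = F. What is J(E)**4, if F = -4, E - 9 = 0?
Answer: 256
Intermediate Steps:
E = 9 (E = 9 + 0 = 9)
J(t) = -4
J(E)**4 = (-4)**4 = 256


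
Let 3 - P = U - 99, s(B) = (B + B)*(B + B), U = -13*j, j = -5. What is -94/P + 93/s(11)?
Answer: -42055/17908 ≈ -2.3484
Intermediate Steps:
U = 65 (U = -13*(-5) = 65)
s(B) = 4*B**2 (s(B) = (2*B)*(2*B) = 4*B**2)
P = 37 (P = 3 - (65 - 99) = 3 - 1*(-34) = 3 + 34 = 37)
-94/P + 93/s(11) = -94/37 + 93/((4*11**2)) = -94*1/37 + 93/((4*121)) = -94/37 + 93/484 = -42055/17908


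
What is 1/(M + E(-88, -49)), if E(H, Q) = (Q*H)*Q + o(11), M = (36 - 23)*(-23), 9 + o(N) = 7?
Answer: -1/211589 ≈ -4.7261e-6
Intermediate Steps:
o(N) = -2 (o(N) = -9 + 7 = -2)
M = -299 (M = 13*(-23) = -299)
E(H, Q) = -2 + H*Q² (E(H, Q) = (Q*H)*Q - 2 = (H*Q)*Q - 2 = H*Q² - 2 = -2 + H*Q²)
1/(M + E(-88, -49)) = 1/(-299 + (-2 - 88*(-49)²)) = 1/(-299 + (-2 - 88*2401)) = 1/(-299 + (-2 - 211288)) = 1/(-299 - 211290) = 1/(-211589) = -1/211589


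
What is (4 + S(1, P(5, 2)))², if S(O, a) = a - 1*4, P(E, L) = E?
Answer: 25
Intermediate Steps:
S(O, a) = -4 + a (S(O, a) = a - 4 = -4 + a)
(4 + S(1, P(5, 2)))² = (4 + (-4 + 5))² = (4 + 1)² = 5² = 25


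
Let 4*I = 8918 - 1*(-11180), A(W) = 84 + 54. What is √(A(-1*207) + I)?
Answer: 5*√826/2 ≈ 71.851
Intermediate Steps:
A(W) = 138
I = 10049/2 (I = (8918 - 1*(-11180))/4 = (8918 + 11180)/4 = (¼)*20098 = 10049/2 ≈ 5024.5)
√(A(-1*207) + I) = √(138 + 10049/2) = √(10325/2) = 5*√826/2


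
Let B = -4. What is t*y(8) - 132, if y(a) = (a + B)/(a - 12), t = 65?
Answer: -197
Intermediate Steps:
y(a) = (-4 + a)/(-12 + a) (y(a) = (a - 4)/(a - 12) = (-4 + a)/(-12 + a))
t*y(8) - 132 = 65*((-4 + 8)/(-12 + 8)) - 132 = 65*(4/(-4)) - 132 = 65*(-¼*4) - 132 = 65*(-1) - 132 = -65 - 132 = -197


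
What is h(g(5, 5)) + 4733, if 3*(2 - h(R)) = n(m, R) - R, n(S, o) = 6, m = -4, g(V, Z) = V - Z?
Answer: 4733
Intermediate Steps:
h(R) = R/3 (h(R) = 2 - (6 - R)/3 = 2 + (-2 + R/3) = R/3)
h(g(5, 5)) + 4733 = (5 - 1*5)/3 + 4733 = (5 - 5)/3 + 4733 = (⅓)*0 + 4733 = 0 + 4733 = 4733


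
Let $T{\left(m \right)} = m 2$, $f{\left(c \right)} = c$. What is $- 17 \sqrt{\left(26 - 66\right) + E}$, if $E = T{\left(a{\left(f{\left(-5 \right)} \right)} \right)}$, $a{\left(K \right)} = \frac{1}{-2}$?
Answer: $- 17 i \sqrt{41} \approx - 108.85 i$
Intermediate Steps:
$a{\left(K \right)} = - \frac{1}{2}$
$T{\left(m \right)} = 2 m$
$E = -1$ ($E = 2 \left(- \frac{1}{2}\right) = -1$)
$- 17 \sqrt{\left(26 - 66\right) + E} = - 17 \sqrt{\left(26 - 66\right) - 1} = - 17 \sqrt{-40 - 1} = - 17 \sqrt{-41} = - 17 i \sqrt{41}$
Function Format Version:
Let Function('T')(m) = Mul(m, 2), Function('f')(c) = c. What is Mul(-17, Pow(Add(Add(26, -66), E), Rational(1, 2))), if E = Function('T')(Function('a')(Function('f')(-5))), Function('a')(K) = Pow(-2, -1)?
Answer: Mul(-17, I, Pow(41, Rational(1, 2))) ≈ Mul(-108.85, I)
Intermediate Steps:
Function('a')(K) = Rational(-1, 2)
Function('T')(m) = Mul(2, m)
E = -1 (E = Mul(2, Rational(-1, 2)) = -1)
Mul(-17, Pow(Add(Add(26, -66), E), Rational(1, 2))) = Mul(-17, Pow(Add(Add(26, -66), -1), Rational(1, 2))) = Mul(-17, Pow(Add(-40, -1), Rational(1, 2))) = Mul(-17, Pow(-41, Rational(1, 2))) = Mul(-17, Mul(I, Pow(41, Rational(1, 2)))) = Mul(-17, I, Pow(41, Rational(1, 2)))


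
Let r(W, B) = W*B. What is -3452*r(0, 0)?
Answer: 0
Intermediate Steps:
r(W, B) = B*W
-3452*r(0, 0) = -0*0 = -3452*0 = 0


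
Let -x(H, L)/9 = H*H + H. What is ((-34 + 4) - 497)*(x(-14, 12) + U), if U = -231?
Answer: 984963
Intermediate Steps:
x(H, L) = -9*H - 9*H² (x(H, L) = -9*(H*H + H) = -9*(H² + H) = -9*(H + H²) = -9*H - 9*H²)
((-34 + 4) - 497)*(x(-14, 12) + U) = ((-34 + 4) - 497)*(-9*(-14)*(1 - 14) - 231) = (-30 - 497)*(-9*(-14)*(-13) - 231) = -527*(-1638 - 231) = -527*(-1869) = 984963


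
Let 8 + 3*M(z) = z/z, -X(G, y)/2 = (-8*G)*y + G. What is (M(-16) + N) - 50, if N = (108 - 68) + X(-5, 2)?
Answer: -487/3 ≈ -162.33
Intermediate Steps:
X(G, y) = -2*G + 16*G*y (X(G, y) = -2*((-8*G)*y + G) = -2*(-8*G*y + G) = -2*(G - 8*G*y) = -2*G + 16*G*y)
M(z) = -7/3 (M(z) = -8/3 + (z/z)/3 = -8/3 + (⅓)*1 = -8/3 + ⅓ = -7/3)
N = -110 (N = (108 - 68) + 2*(-5)*(-1 + 8*2) = 40 + 2*(-5)*(-1 + 16) = 40 + 2*(-5)*15 = 40 - 150 = -110)
(M(-16) + N) - 50 = (-7/3 - 110) - 50 = -337/3 - 50 = -487/3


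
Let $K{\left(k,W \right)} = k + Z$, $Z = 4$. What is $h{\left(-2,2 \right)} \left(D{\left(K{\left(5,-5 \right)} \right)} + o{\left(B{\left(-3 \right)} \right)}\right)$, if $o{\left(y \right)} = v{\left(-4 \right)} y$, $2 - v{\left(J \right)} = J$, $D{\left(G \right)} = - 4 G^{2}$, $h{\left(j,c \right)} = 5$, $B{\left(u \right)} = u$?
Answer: $-1710$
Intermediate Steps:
$K{\left(k,W \right)} = 4 + k$ ($K{\left(k,W \right)} = k + 4 = 4 + k$)
$v{\left(J \right)} = 2 - J$
$o{\left(y \right)} = 6 y$ ($o{\left(y \right)} = \left(2 - -4\right) y = \left(2 + 4\right) y = 6 y$)
$h{\left(-2,2 \right)} \left(D{\left(K{\left(5,-5 \right)} \right)} + o{\left(B{\left(-3 \right)} \right)}\right) = 5 \left(- 4 \left(4 + 5\right)^{2} + 6 \left(-3\right)\right) = 5 \left(- 4 \cdot 9^{2} - 18\right) = 5 \left(\left(-4\right) 81 - 18\right) = 5 \left(-324 - 18\right) = 5 \left(-342\right) = -1710$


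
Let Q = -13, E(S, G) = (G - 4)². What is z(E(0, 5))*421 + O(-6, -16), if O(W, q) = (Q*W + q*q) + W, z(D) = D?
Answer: 749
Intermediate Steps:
E(S, G) = (-4 + G)²
O(W, q) = q² - 12*W (O(W, q) = (-13*W + q*q) + W = (-13*W + q²) + W = (q² - 13*W) + W = q² - 12*W)
z(E(0, 5))*421 + O(-6, -16) = (-4 + 5)²*421 + ((-16)² - 12*(-6)) = 1²*421 + (256 + 72) = 1*421 + 328 = 421 + 328 = 749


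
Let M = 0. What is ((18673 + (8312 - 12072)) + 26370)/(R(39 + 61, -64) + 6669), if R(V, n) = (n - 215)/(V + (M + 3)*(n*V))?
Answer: 87611700/14153131 ≈ 6.1903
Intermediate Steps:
R(V, n) = (-215 + n)/(V + 3*V*n) (R(V, n) = (n - 215)/(V + (0 + 3)*(n*V)) = (-215 + n)/(V + 3*(V*n)) = (-215 + n)/(V + 3*V*n))
((18673 + (8312 - 12072)) + 26370)/(R(39 + 61, -64) + 6669) = ((18673 + (8312 - 12072)) + 26370)/((-215 - 64)/((39 + 61)*(1 + 3*(-64))) + 6669) = ((18673 - 3760) + 26370)/(-279/(100*(1 - 192)) + 6669) = (14913 + 26370)/((1/100)*(-279)/(-191) + 6669) = 41283/((1/100)*(-1/191)*(-279) + 6669) = 41283/(279/19100 + 6669) = 41283/(127378179/19100) = 41283*(19100/127378179) = 87611700/14153131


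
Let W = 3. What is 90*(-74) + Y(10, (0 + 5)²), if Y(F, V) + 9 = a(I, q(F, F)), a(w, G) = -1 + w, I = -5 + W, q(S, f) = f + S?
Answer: -6672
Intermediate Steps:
q(S, f) = S + f
I = -2 (I = -5 + 3 = -2)
Y(F, V) = -12 (Y(F, V) = -9 + (-1 - 2) = -9 - 3 = -12)
90*(-74) + Y(10, (0 + 5)²) = 90*(-74) - 12 = -6660 - 12 = -6672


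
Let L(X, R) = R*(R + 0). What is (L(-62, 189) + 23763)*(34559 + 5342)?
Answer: 2373471084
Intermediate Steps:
L(X, R) = R² (L(X, R) = R*R = R²)
(L(-62, 189) + 23763)*(34559 + 5342) = (189² + 23763)*(34559 + 5342) = (35721 + 23763)*39901 = 59484*39901 = 2373471084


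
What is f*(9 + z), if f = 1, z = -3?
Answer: 6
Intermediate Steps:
f*(9 + z) = 1*(9 - 3) = 1*6 = 6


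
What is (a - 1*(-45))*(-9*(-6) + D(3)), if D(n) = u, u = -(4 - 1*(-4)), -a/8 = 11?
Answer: -1978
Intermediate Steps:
a = -88 (a = -8*11 = -88)
u = -8 (u = -(4 + 4) = -1*8 = -8)
D(n) = -8
(a - 1*(-45))*(-9*(-6) + D(3)) = (-88 - 1*(-45))*(-9*(-6) - 8) = (-88 + 45)*(54 - 8) = -43*46 = -1978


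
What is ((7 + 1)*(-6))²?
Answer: 2304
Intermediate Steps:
((7 + 1)*(-6))² = (8*(-6))² = (-48)² = 2304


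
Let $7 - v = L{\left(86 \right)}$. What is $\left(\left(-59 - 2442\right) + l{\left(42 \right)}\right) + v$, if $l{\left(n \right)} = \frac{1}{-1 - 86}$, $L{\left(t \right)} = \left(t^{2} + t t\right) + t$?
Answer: $- \frac{1511365}{87} \approx -17372.0$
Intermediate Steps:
$L{\left(t \right)} = t + 2 t^{2}$ ($L{\left(t \right)} = \left(t^{2} + t^{2}\right) + t = 2 t^{2} + t = t + 2 t^{2}$)
$l{\left(n \right)} = - \frac{1}{87}$ ($l{\left(n \right)} = \frac{1}{-87} = - \frac{1}{87}$)
$v = -14871$ ($v = 7 - 86 \left(1 + 2 \cdot 86\right) = 7 - 86 \left(1 + 172\right) = 7 - 86 \cdot 173 = 7 - 14878 = -14871$)
$\left(\left(-59 - 2442\right) + l{\left(42 \right)}\right) + v = \left(\left(-59 - 2442\right) - \frac{1}{87}\right) - 14871 = \left(-2501 - \frac{1}{87}\right) - 14871 = - \frac{217588}{87} - 14871 = - \frac{1511365}{87}$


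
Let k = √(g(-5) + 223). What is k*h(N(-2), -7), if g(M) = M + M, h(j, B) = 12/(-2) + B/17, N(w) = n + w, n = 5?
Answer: -109*√213/17 ≈ -93.577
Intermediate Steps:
N(w) = 5 + w
h(j, B) = -6 + B/17 (h(j, B) = 12*(-½) + B*(1/17) = -6 + B/17)
g(M) = 2*M
k = √213 (k = √(2*(-5) + 223) = √(-10 + 223) = √213 ≈ 14.595)
k*h(N(-2), -7) = √213*(-6 + (1/17)*(-7)) = √213*(-6 - 7/17) = √213*(-109/17) = -109*√213/17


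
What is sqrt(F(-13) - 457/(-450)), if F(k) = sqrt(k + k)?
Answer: sqrt(914 + 900*I*sqrt(26))/30 ≈ 1.7628 + 1.4463*I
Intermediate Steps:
F(k) = sqrt(2)*sqrt(k) (F(k) = sqrt(2*k) = sqrt(2)*sqrt(k))
sqrt(F(-13) - 457/(-450)) = sqrt(sqrt(2)*sqrt(-13) - 457/(-450)) = sqrt(sqrt(2)*(I*sqrt(13)) - 457*(-1/450)) = sqrt(I*sqrt(26) + 457/450) = sqrt(457/450 + I*sqrt(26))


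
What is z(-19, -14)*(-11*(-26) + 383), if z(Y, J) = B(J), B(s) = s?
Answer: -9366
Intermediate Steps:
z(Y, J) = J
z(-19, -14)*(-11*(-26) + 383) = -14*(-11*(-26) + 383) = -14*(286 + 383) = -14*669 = -9366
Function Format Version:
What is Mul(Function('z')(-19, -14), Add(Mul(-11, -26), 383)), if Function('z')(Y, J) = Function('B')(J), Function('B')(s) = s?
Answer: -9366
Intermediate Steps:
Function('z')(Y, J) = J
Mul(Function('z')(-19, -14), Add(Mul(-11, -26), 383)) = Mul(-14, Add(Mul(-11, -26), 383)) = Mul(-14, Add(286, 383)) = Mul(-14, 669) = -9366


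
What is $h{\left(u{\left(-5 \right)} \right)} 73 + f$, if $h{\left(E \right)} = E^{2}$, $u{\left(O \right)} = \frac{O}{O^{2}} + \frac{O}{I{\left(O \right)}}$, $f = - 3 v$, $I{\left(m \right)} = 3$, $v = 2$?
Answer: $\frac{55882}{225} \approx 248.36$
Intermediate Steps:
$f = -6$ ($f = \left(-3\right) 2 = -6$)
$u{\left(O \right)} = \frac{1}{O} + \frac{O}{3}$ ($u{\left(O \right)} = \frac{O}{O^{2}} + \frac{O}{3} = \frac{O}{O^{2}} + O \frac{1}{3} = \frac{1}{O} + \frac{O}{3}$)
$h{\left(u{\left(-5 \right)} \right)} 73 + f = \left(\frac{1}{-5} + \frac{1}{3} \left(-5\right)\right)^{2} \cdot 73 - 6 = \left(- \frac{1}{5} - \frac{5}{3}\right)^{2} \cdot 73 - 6 = \left(- \frac{28}{15}\right)^{2} \cdot 73 - 6 = \frac{784}{225} \cdot 73 - 6 = \frac{57232}{225} - 6 = \frac{55882}{225}$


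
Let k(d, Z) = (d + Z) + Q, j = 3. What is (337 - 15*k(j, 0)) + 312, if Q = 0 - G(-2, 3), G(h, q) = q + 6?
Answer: 739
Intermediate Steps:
G(h, q) = 6 + q
Q = -9 (Q = 0 - (6 + 3) = 0 - 1*9 = 0 - 9 = -9)
k(d, Z) = -9 + Z + d (k(d, Z) = (d + Z) - 9 = (Z + d) - 9 = -9 + Z + d)
(337 - 15*k(j, 0)) + 312 = (337 - 15*(-9 + 0 + 3)) + 312 = (337 - 15*(-6)) + 312 = (337 + 90) + 312 = 427 + 312 = 739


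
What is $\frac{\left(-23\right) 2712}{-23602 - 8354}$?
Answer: $\frac{5198}{2663} \approx 1.9519$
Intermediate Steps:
$\frac{\left(-23\right) 2712}{-23602 - 8354} = - \frac{62376}{-23602 - 8354} = - \frac{62376}{-31956} = \left(-62376\right) \left(- \frac{1}{31956}\right) = \frac{5198}{2663}$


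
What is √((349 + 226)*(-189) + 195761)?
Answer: √87086 ≈ 295.10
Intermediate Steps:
√((349 + 226)*(-189) + 195761) = √(575*(-189) + 195761) = √(-108675 + 195761) = √87086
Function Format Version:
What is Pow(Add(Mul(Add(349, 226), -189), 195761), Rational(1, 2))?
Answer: Pow(87086, Rational(1, 2)) ≈ 295.10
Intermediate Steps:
Pow(Add(Mul(Add(349, 226), -189), 195761), Rational(1, 2)) = Pow(Add(Mul(575, -189), 195761), Rational(1, 2)) = Pow(Add(-108675, 195761), Rational(1, 2)) = Pow(87086, Rational(1, 2))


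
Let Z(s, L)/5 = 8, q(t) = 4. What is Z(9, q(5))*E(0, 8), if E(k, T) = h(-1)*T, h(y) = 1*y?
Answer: -320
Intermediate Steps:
h(y) = y
Z(s, L) = 40 (Z(s, L) = 5*8 = 40)
E(k, T) = -T
Z(9, q(5))*E(0, 8) = 40*(-1*8) = 40*(-8) = -320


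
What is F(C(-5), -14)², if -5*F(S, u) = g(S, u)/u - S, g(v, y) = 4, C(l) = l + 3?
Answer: 144/1225 ≈ 0.11755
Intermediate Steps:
C(l) = 3 + l
F(S, u) = -4/(5*u) + S/5 (F(S, u) = -(4/u - S)/5 = -(-S + 4/u)/5 = -4/(5*u) + S/5)
F(C(-5), -14)² = ((⅕)*(-4 + (3 - 5)*(-14))/(-14))² = ((⅕)*(-1/14)*(-4 - 2*(-14)))² = ((⅕)*(-1/14)*(-4 + 28))² = ((⅕)*(-1/14)*24)² = (-12/35)² = 144/1225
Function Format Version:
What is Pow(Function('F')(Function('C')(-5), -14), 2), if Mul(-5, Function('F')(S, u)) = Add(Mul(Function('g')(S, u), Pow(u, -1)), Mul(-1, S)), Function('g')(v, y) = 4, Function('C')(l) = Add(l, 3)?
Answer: Rational(144, 1225) ≈ 0.11755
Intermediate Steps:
Function('C')(l) = Add(3, l)
Function('F')(S, u) = Add(Mul(Rational(-4, 5), Pow(u, -1)), Mul(Rational(1, 5), S)) (Function('F')(S, u) = Mul(Rational(-1, 5), Add(Mul(4, Pow(u, -1)), Mul(-1, S))) = Mul(Rational(-1, 5), Add(Mul(-1, S), Mul(4, Pow(u, -1)))) = Add(Mul(Rational(-4, 5), Pow(u, -1)), Mul(Rational(1, 5), S)))
Pow(Function('F')(Function('C')(-5), -14), 2) = Pow(Mul(Rational(1, 5), Pow(-14, -1), Add(-4, Mul(Add(3, -5), -14))), 2) = Pow(Mul(Rational(1, 5), Rational(-1, 14), Add(-4, Mul(-2, -14))), 2) = Pow(Mul(Rational(1, 5), Rational(-1, 14), Add(-4, 28)), 2) = Pow(Mul(Rational(1, 5), Rational(-1, 14), 24), 2) = Pow(Rational(-12, 35), 2) = Rational(144, 1225)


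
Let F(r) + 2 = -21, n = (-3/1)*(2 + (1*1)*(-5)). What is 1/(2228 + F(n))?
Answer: 1/2205 ≈ 0.00045351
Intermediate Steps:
n = 9 (n = (-3*1)*(2 + 1*(-5)) = -3*(2 - 5) = -3*(-3) = 9)
F(r) = -23 (F(r) = -2 - 21 = -23)
1/(2228 + F(n)) = 1/(2228 - 23) = 1/2205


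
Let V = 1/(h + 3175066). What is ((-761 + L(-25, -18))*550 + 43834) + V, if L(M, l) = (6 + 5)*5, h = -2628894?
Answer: -188137684151/546172 ≈ -3.4447e+5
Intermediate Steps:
L(M, l) = 55 (L(M, l) = 11*5 = 55)
V = 1/546172 (V = 1/(-2628894 + 3175066) = 1/546172 ≈ 1.8309e-6)
((-761 + L(-25, -18))*550 + 43834) + V = ((-761 + 55)*550 + 43834) + 1/546172 = (-706*550 + 43834) + 1/546172 = (-388300 + 43834) + 1/546172 = -344466 + 1/546172 = -188137684151/546172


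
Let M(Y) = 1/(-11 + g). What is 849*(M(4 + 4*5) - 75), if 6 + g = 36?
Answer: -1208976/19 ≈ -63630.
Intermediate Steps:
g = 30 (g = -6 + 36 = 30)
M(Y) = 1/19 (M(Y) = 1/(-11 + 30) = 1/19)
849*(M(4 + 4*5) - 75) = 849*(1/19 - 75) = 849*(-1424/19) = -1208976/19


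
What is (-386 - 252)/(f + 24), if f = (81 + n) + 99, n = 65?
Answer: -638/269 ≈ -2.3717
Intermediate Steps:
f = 245 (f = (81 + 65) + 99 = 146 + 99 = 245)
(-386 - 252)/(f + 24) = (-386 - 252)/(245 + 24) = -638/269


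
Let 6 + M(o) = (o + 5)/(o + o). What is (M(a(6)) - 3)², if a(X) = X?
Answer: 9409/144 ≈ 65.340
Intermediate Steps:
M(o) = -6 + (5 + o)/(2*o) (M(o) = -6 + (o + 5)/(o + o) = -6 + (5 + o)/((2*o)) = -6 + (5 + o)*(1/(2*o)) = -6 + (5 + o)/(2*o))
(M(a(6)) - 3)² = ((½)*(5 - 11*6)/6 - 3)² = ((½)*(⅙)*(5 - 66) - 3)² = ((½)*(⅙)*(-61) - 3)² = (-61/12 - 3)² = (-97/12)² = 9409/144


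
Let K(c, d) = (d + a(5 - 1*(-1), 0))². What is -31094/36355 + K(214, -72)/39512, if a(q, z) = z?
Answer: -1074506/1483945 ≈ -0.72409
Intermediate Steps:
K(c, d) = d² (K(c, d) = (d + 0)² = d²)
-31094/36355 + K(214, -72)/39512 = -31094/36355 + (-72)²/39512 = -31094*1/36355 + 5184*(1/39512) = -31094/36355 + 648/4939 = -1074506/1483945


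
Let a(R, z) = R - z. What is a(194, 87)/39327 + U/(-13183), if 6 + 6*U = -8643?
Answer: 116200903/1036895682 ≈ 0.11207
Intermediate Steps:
U = -2883/2 (U = -1 + (⅙)*(-8643) = -1 - 2881/2 = -2883/2 ≈ -1441.5)
a(194, 87)/39327 + U/(-13183) = (194 - 1*87)/39327 - 2883/2/(-13183) = (194 - 87)*(1/39327) - 2883/2*(-1/13183) = 107*(1/39327) + 2883/26366 = 107/39327 + 2883/26366 = 116200903/1036895682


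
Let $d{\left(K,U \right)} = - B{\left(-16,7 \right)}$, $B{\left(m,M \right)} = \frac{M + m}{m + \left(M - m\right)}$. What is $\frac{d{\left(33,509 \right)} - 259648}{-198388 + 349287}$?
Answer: $- \frac{1817527}{1056293} \approx -1.7207$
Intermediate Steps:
$B{\left(m,M \right)} = \frac{M + m}{M}$
$d{\left(K,U \right)} = \frac{9}{7}$ ($d{\left(K,U \right)} = - \frac{7 - 16}{7} = - \frac{-9}{7} = \left(-1\right) \left(- \frac{9}{7}\right) = \frac{9}{7}$)
$\frac{d{\left(33,509 \right)} - 259648}{-198388 + 349287} = \frac{\frac{9}{7} - 259648}{-198388 + 349287} = - \frac{1817527}{7 \cdot 150899} = \left(- \frac{1817527}{7}\right) \frac{1}{150899} = - \frac{1817527}{1056293}$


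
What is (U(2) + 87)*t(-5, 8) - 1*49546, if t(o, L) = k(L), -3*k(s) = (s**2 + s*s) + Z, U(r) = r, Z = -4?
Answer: -159674/3 ≈ -53225.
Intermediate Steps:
k(s) = 4/3 - 2*s**2/3 (k(s) = -((s**2 + s*s) - 4)/3 = -((s**2 + s**2) - 4)/3 = -(2*s**2 - 4)/3 = -(-4 + 2*s**2)/3 = 4/3 - 2*s**2/3)
t(o, L) = 4/3 - 2*L**2/3
(U(2) + 87)*t(-5, 8) - 1*49546 = (2 + 87)*(4/3 - 2/3*8**2) - 1*49546 = 89*(4/3 - 2/3*64) - 49546 = 89*(4/3 - 128/3) - 49546 = 89*(-124/3) - 49546 = -11036/3 - 49546 = -159674/3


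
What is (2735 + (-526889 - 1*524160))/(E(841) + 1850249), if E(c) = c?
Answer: -174719/308515 ≈ -0.56632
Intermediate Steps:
(2735 + (-526889 - 1*524160))/(E(841) + 1850249) = (2735 + (-526889 - 1*524160))/(841 + 1850249) = (2735 + (-526889 - 524160))/1851090 = (2735 - 1051049)*(1/1851090) = -1048314*1/1851090 = -174719/308515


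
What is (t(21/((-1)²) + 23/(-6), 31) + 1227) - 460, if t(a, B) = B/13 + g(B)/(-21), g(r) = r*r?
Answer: 197549/273 ≈ 723.62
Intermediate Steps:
g(r) = r²
t(a, B) = -B²/21 + B/13 (t(a, B) = B/13 + B²/(-21) = B*(1/13) + B²*(-1/21) = B/13 - B²/21 = -B²/21 + B/13)
(t(21/((-1)²) + 23/(-6), 31) + 1227) - 460 = ((1/273)*31*(21 - 13*31) + 1227) - 460 = ((1/273)*31*(21 - 403) + 1227) - 460 = ((1/273)*31*(-382) + 1227) - 460 = (-11842/273 + 1227) - 460 = 323129/273 - 460 = 197549/273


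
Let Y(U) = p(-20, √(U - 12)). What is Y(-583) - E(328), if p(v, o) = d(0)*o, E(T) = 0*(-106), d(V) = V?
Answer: 0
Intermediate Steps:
E(T) = 0
p(v, o) = 0 (p(v, o) = 0*o = 0)
Y(U) = 0
Y(-583) - E(328) = 0 - 1*0 = 0 + 0 = 0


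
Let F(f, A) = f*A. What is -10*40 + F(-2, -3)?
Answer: -394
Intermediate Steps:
F(f, A) = A*f
-10*40 + F(-2, -3) = -10*40 - 3*(-2) = -400 + 6 = -394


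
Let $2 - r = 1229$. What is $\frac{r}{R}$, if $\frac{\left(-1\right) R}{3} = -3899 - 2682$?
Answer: $- \frac{409}{6581} \approx -0.062149$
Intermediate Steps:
$r = -1227$ ($r = 2 - 1229 = -1227$)
$R = 19743$ ($R = - 3 \left(-3899 - 2682\right) = \left(-3\right) \left(-6581\right) = 19743$)
$\frac{r}{R} = - \frac{1227}{19743} = \left(-1227\right) \frac{1}{19743} = - \frac{409}{6581}$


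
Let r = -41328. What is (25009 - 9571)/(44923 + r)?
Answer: 15438/3595 ≈ 4.2943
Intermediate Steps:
(25009 - 9571)/(44923 + r) = (25009 - 9571)/(44923 - 41328) = 15438/3595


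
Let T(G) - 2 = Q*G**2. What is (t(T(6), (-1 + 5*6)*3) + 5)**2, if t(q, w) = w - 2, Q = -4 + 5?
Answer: 8100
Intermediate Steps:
Q = 1
T(G) = 2 + G**2 (T(G) = 2 + 1*G**2 = 2 + G**2)
t(q, w) = -2 + w
(t(T(6), (-1 + 5*6)*3) + 5)**2 = ((-2 + (-1 + 5*6)*3) + 5)**2 = ((-2 + (-1 + 30)*3) + 5)**2 = ((-2 + 29*3) + 5)**2 = ((-2 + 87) + 5)**2 = (85 + 5)**2 = 90**2 = 8100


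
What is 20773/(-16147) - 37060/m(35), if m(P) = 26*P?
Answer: -61731125/1469377 ≈ -42.012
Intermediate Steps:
20773/(-16147) - 37060/m(35) = 20773/(-16147) - 37060/(26*35) = 20773*(-1/16147) - 37060/910 = -20773/16147 - 37060*1/910 = -20773/16147 - 3706/91 = -61731125/1469377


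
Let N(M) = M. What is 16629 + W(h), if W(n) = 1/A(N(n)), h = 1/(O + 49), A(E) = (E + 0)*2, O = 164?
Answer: 33471/2 ≈ 16736.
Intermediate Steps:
A(E) = 2*E (A(E) = E*2 = 2*E)
h = 1/213 (h = 1/(164 + 49) = 1/213 ≈ 0.0046948)
W(n) = 1/(2*n)
16629 + W(h) = 16629 + 1/(2*(1/213)) = 16629 + (1/2)*213 = 16629 + 213/2 = 33471/2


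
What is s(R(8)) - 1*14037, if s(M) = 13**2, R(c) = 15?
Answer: -13868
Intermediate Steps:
s(M) = 169
s(R(8)) - 1*14037 = 169 - 1*14037 = 169 - 14037 = -13868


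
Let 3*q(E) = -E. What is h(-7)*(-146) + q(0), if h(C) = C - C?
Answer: 0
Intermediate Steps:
h(C) = 0
q(E) = -E/3 (q(E) = (-E)/3 = -E/3)
h(-7)*(-146) + q(0) = 0*(-146) - ⅓*0 = 0 + 0 = 0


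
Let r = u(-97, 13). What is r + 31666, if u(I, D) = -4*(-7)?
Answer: 31694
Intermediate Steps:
u(I, D) = 28
r = 28
r + 31666 = 28 + 31666 = 31694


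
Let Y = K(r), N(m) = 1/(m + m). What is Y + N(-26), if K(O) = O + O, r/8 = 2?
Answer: 1663/52 ≈ 31.981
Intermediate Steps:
N(m) = 1/(2*m)
r = 16 (r = 8*2 = 16)
K(O) = 2*O
Y = 32 (Y = 2*16 = 32)
Y + N(-26) = 32 + (1/2)/(-26) = 32 + (1/2)*(-1/26) = 32 - 1/52 = 1663/52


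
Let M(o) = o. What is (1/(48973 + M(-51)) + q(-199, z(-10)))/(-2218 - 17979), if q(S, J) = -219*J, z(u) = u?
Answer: -107139181/988077634 ≈ -0.10843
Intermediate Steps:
(1/(48973 + M(-51)) + q(-199, z(-10)))/(-2218 - 17979) = (1/(48973 - 51) - 219*(-10))/(-2218 - 17979) = (1/48922 + 2190)/(-20197) = (1/48922 + 2190)*(-1/20197) = (107139181/48922)*(-1/20197) = -107139181/988077634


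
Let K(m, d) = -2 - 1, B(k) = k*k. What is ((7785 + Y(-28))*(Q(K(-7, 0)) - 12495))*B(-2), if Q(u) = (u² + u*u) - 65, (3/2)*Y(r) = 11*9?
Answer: -393868968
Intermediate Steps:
Y(r) = 66 (Y(r) = 2*(11*9)/3 = (⅔)*99 = 66)
B(k) = k²
K(m, d) = -3
Q(u) = -65 + 2*u² (Q(u) = (u² + u²) - 65 = 2*u² - 65 = -65 + 2*u²)
((7785 + Y(-28))*(Q(K(-7, 0)) - 12495))*B(-2) = ((7785 + 66)*((-65 + 2*(-3)²) - 12495))*(-2)² = (7851*((-65 + 2*9) - 12495))*4 = (7851*((-65 + 18) - 12495))*4 = (7851*(-47 - 12495))*4 = (7851*(-12542))*4 = -98467242*4 = -393868968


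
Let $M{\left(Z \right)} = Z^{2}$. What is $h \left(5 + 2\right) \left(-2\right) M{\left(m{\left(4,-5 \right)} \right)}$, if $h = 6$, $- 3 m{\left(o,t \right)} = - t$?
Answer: $- \frac{700}{3} \approx -233.33$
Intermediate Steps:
$m{\left(o,t \right)} = \frac{t}{3}$ ($m{\left(o,t \right)} = - \frac{\left(-1\right) t}{3} = \frac{t}{3}$)
$h \left(5 + 2\right) \left(-2\right) M{\left(m{\left(4,-5 \right)} \right)} = 6 \left(5 + 2\right) \left(-2\right) \left(\frac{1}{3} \left(-5\right)\right)^{2} = 6 \cdot 7 \left(-2\right) \left(- \frac{5}{3}\right)^{2} = 6 \left(-14\right) \frac{25}{9} = \left(-84\right) \frac{25}{9} = - \frac{700}{3}$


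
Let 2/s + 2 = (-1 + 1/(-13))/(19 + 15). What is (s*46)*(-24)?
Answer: 487968/449 ≈ 1086.8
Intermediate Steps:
s = -442/449 (s = 2/(-2 + (-1 + 1/(-13))/(19 + 15)) = 2/(-2 + (-1 - 1/13)/34) = 2/(-2 - 14/13*1/34) = 2/(-2 - 7/221) = 2/(-449/221) = 2*(-221/449) = -442/449 ≈ -0.98441)
(s*46)*(-24) = -442/449*46*(-24) = -20332/449*(-24) = 487968/449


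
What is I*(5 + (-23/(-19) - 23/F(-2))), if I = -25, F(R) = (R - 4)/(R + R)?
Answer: 13000/57 ≈ 228.07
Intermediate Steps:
F(R) = (-4 + R)/(2*R) (F(R) = (-4 + R)/((2*R)) = (-4 + R)*(1/(2*R)) = (-4 + R)/(2*R))
I*(5 + (-23/(-19) - 23/F(-2))) = -25*(5 + (-23/(-19) - 23*(-4/(-4 - 2)))) = -25*(5 + (-23*(-1/19) - 23/((1/2)*(-1/2)*(-6)))) = -25*(5 + (23/19 - 23/3/2)) = -25*(5 + (23/19 - 23*2/3)) = -25*(5 + (23/19 - 46/3)) = -25*(5 - 805/57) = -25*(-520/57) = 13000/57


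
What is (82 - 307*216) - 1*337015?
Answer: -403245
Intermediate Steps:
(82 - 307*216) - 1*337015 = (82 - 66312) - 337015 = -66230 - 337015 = -403245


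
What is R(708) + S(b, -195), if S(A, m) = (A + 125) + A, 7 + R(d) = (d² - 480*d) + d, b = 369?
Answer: 162988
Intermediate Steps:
R(d) = -7 + d² - 479*d (R(d) = -7 + ((d² - 480*d) + d) = -7 + (d² - 479*d) = -7 + d² - 479*d)
S(A, m) = 125 + 2*A (S(A, m) = (125 + A) + A = 125 + 2*A)
R(708) + S(b, -195) = (-7 + 708² - 479*708) + (125 + 2*369) = (-7 + 501264 - 339132) + (125 + 738) = 162125 + 863 = 162988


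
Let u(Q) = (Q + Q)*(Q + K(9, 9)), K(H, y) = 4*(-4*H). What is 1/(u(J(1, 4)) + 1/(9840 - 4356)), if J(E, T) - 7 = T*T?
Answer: -5484/30523943 ≈ -0.00017966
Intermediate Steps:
K(H, y) = -16*H
J(E, T) = 7 + T² (J(E, T) = 7 + T*T = 7 + T²)
u(Q) = 2*Q*(-144 + Q) (u(Q) = (Q + Q)*(Q - 16*9) = (2*Q)*(Q - 144) = (2*Q)*(-144 + Q) = 2*Q*(-144 + Q))
1/(u(J(1, 4)) + 1/(9840 - 4356)) = 1/(2*(7 + 4²)*(-144 + (7 + 4²)) + 1/(9840 - 4356)) = 1/(2*(7 + 16)*(-144 + (7 + 16)) + 1/5484) = 1/(2*23*(-144 + 23) + 1/5484) = 1/(2*23*(-121) + 1/5484) = 1/(-5566 + 1/5484) = 1/(-30523943/5484) = -5484/30523943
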